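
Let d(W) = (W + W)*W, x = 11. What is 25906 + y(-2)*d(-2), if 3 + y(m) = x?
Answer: 25970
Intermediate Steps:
y(m) = 8 (y(m) = -3 + 11 = 8)
d(W) = 2*W**2 (d(W) = (2*W)*W = 2*W**2)
25906 + y(-2)*d(-2) = 25906 + 8*(2*(-2)**2) = 25906 + 8*(2*4) = 25906 + 8*8 = 25906 + 64 = 25970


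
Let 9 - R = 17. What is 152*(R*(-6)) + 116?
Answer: 7412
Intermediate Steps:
R = -8 (R = 9 - 1*17 = 9 - 17 = -8)
152*(R*(-6)) + 116 = 152*(-8*(-6)) + 116 = 152*48 + 116 = 7296 + 116 = 7412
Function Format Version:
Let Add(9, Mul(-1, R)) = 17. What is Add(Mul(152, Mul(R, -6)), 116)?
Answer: 7412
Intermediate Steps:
R = -8 (R = Add(9, Mul(-1, 17)) = Add(9, -17) = -8)
Add(Mul(152, Mul(R, -6)), 116) = Add(Mul(152, Mul(-8, -6)), 116) = Add(Mul(152, 48), 116) = Add(7296, 116) = 7412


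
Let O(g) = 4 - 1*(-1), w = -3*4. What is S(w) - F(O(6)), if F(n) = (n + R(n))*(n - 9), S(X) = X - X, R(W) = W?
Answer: 40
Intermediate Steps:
w = -12
O(g) = 5 (O(g) = 4 + 1 = 5)
S(X) = 0
F(n) = 2*n*(-9 + n) (F(n) = (n + n)*(n - 9) = (2*n)*(-9 + n) = 2*n*(-9 + n))
S(w) - F(O(6)) = 0 - 2*5*(-9 + 5) = 0 - 2*5*(-4) = 0 - 1*(-40) = 0 + 40 = 40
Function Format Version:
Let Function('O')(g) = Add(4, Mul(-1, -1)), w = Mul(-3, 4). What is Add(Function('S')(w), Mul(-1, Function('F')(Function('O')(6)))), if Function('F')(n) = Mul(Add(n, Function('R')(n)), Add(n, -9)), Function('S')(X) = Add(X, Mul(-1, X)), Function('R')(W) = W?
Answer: 40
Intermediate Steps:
w = -12
Function('O')(g) = 5 (Function('O')(g) = Add(4, 1) = 5)
Function('S')(X) = 0
Function('F')(n) = Mul(2, n, Add(-9, n)) (Function('F')(n) = Mul(Add(n, n), Add(n, -9)) = Mul(Mul(2, n), Add(-9, n)) = Mul(2, n, Add(-9, n)))
Add(Function('S')(w), Mul(-1, Function('F')(Function('O')(6)))) = Add(0, Mul(-1, Mul(2, 5, Add(-9, 5)))) = Add(0, Mul(-1, Mul(2, 5, -4))) = Add(0, Mul(-1, -40)) = Add(0, 40) = 40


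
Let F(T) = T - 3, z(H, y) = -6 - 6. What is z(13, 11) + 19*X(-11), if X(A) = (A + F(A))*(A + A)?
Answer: 10438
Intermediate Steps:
z(H, y) = -12
F(T) = -3 + T
X(A) = 2*A*(-3 + 2*A) (X(A) = (A + (-3 + A))*(A + A) = (-3 + 2*A)*(2*A) = 2*A*(-3 + 2*A))
z(13, 11) + 19*X(-11) = -12 + 19*(2*(-11)*(-3 + 2*(-11))) = -12 + 19*(2*(-11)*(-3 - 22)) = -12 + 19*(2*(-11)*(-25)) = -12 + 19*550 = -12 + 10450 = 10438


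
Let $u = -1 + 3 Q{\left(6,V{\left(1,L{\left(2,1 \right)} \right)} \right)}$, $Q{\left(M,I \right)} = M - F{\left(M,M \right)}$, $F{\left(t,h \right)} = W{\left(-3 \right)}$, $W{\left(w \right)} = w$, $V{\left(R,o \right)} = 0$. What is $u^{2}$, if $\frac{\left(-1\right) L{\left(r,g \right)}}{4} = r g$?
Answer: $676$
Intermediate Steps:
$L{\left(r,g \right)} = - 4 g r$ ($L{\left(r,g \right)} = - 4 r g = - 4 g r$)
$F{\left(t,h \right)} = -3$
$Q{\left(M,I \right)} = 3 + M$ ($Q{\left(M,I \right)} = M - -3 = M + 3 = 3 + M$)
$u = 26$ ($u = -1 + 3 \left(3 + 6\right) = -1 + 3 \cdot 9 = -1 + 27 = 26$)
$u^{2} = 26^{2} = 676$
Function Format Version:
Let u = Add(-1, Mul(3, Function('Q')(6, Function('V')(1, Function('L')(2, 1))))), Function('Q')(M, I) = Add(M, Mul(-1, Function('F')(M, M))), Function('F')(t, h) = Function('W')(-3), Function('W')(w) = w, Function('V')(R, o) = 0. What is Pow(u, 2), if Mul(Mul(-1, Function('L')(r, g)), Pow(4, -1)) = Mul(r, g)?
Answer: 676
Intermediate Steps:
Function('L')(r, g) = Mul(-4, g, r) (Function('L')(r, g) = Mul(-4, Mul(r, g)) = Mul(-4, Mul(g, r)) = Mul(-4, g, r))
Function('F')(t, h) = -3
Function('Q')(M, I) = Add(3, M) (Function('Q')(M, I) = Add(M, Mul(-1, -3)) = Add(M, 3) = Add(3, M))
u = 26 (u = Add(-1, Mul(3, Add(3, 6))) = Add(-1, Mul(3, 9)) = Add(-1, 27) = 26)
Pow(u, 2) = Pow(26, 2) = 676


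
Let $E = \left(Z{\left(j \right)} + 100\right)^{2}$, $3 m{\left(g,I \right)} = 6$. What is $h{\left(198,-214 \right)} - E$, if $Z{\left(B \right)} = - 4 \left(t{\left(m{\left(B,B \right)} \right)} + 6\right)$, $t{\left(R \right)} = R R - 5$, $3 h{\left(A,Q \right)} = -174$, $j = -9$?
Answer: $-6458$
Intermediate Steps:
$m{\left(g,I \right)} = 2$ ($m{\left(g,I \right)} = \frac{1}{3} \cdot 6 = 2$)
$h{\left(A,Q \right)} = -58$ ($h{\left(A,Q \right)} = \frac{1}{3} \left(-174\right) = -58$)
$t{\left(R \right)} = -5 + R^{2}$ ($t{\left(R \right)} = R^{2} - 5 = -5 + R^{2}$)
$Z{\left(B \right)} = -20$ ($Z{\left(B \right)} = - 4 \left(\left(-5 + 2^{2}\right) + 6\right) = - 4 \left(\left(-5 + 4\right) + 6\right) = - 4 \left(-1 + 6\right) = \left(-4\right) 5 = -20$)
$E = 6400$ ($E = \left(-20 + 100\right)^{2} = 80^{2} = 6400$)
$h{\left(198,-214 \right)} - E = -58 - 6400 = -6458$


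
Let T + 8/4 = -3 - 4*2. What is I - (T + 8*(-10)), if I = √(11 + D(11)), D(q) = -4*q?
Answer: 93 + I*√33 ≈ 93.0 + 5.7446*I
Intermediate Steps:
I = I*√33 (I = √(11 - 4*11) = √(11 - 44) = √(-33) = I*√33 ≈ 5.7446*I)
T = -13 (T = -2 + (-3 - 4*2) = -2 + (-3 - 8) = -2 - 11 = -13)
I - (T + 8*(-10)) = I*√33 - (-13 + 8*(-10)) = I*√33 - (-13 - 80) = I*√33 - 1*(-93) = I*√33 + 93 = 93 + I*√33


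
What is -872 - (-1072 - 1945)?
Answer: 2145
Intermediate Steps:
-872 - (-1072 - 1945) = -872 - 1*(-3017) = -872 + 3017 = 2145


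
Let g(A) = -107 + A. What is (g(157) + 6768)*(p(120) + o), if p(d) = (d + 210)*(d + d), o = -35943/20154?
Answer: 1813770787171/3359 ≈ 5.3997e+8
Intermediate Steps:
o = -11981/6718 (o = -35943*1/20154 = -11981/6718 ≈ -1.7834)
p(d) = 2*d*(210 + d) (p(d) = (210 + d)*(2*d) = 2*d*(210 + d))
(g(157) + 6768)*(p(120) + o) = ((-107 + 157) + 6768)*(2*120*(210 + 120) - 11981/6718) = (50 + 6768)*(2*120*330 - 11981/6718) = 6818*(79200 - 11981/6718) = 6818*(532053619/6718) = 1813770787171/3359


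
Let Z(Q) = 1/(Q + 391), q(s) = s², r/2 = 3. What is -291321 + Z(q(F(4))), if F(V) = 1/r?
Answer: -4100925681/14077 ≈ -2.9132e+5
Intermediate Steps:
r = 6 (r = 2*3 = 6)
F(V) = ⅙ (F(V) = 1/6 = ⅙)
Z(Q) = 1/(391 + Q)
-291321 + Z(q(F(4))) = -291321 + 1/(391 + (⅙)²) = -291321 + 1/(391 + 1/36) = -291321 + 1/(14077/36) = -291321 + 36/14077 = -4100925681/14077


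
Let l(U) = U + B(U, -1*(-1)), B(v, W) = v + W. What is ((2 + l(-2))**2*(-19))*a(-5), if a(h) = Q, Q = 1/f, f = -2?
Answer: 19/2 ≈ 9.5000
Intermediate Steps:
Q = -1/2 (Q = 1/(-2) = 1*(-1/2) = -1/2 ≈ -0.50000)
B(v, W) = W + v
a(h) = -1/2
l(U) = 1 + 2*U (l(U) = U + (-1*(-1) + U) = U + (1 + U) = 1 + 2*U)
((2 + l(-2))**2*(-19))*a(-5) = ((2 + (1 + 2*(-2)))**2*(-19))*(-1/2) = ((2 + (1 - 4))**2*(-19))*(-1/2) = ((2 - 3)**2*(-19))*(-1/2) = ((-1)**2*(-19))*(-1/2) = (1*(-19))*(-1/2) = -19*(-1/2) = 19/2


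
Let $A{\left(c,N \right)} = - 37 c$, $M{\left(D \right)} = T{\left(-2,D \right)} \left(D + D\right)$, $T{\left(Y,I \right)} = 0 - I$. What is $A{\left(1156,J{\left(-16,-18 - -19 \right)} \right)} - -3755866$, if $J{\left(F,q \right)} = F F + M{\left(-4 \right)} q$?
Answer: $3713094$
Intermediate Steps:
$T{\left(Y,I \right)} = - I$
$M{\left(D \right)} = - 2 D^{2}$ ($M{\left(D \right)} = - D \left(D + D\right) = - D 2 D = - 2 D^{2}$)
$J{\left(F,q \right)} = F^{2} - 32 q$ ($J{\left(F,q \right)} = F F + - 2 \left(-4\right)^{2} q = F^{2} + \left(-2\right) 16 q = F^{2} - 32 q$)
$A{\left(1156,J{\left(-16,-18 - -19 \right)} \right)} - -3755866 = \left(-37\right) 1156 - -3755866 = -42772 + 3755866 = 3713094$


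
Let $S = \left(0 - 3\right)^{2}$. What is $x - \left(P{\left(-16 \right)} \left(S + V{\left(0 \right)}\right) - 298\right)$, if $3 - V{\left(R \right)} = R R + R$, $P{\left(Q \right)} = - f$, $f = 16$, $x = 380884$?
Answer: $381374$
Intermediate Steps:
$S = 9$ ($S = \left(-3\right)^{2} = 9$)
$P{\left(Q \right)} = -16$ ($P{\left(Q \right)} = \left(-1\right) 16 = -16$)
$V{\left(R \right)} = 3 - R - R^{2}$ ($V{\left(R \right)} = 3 - \left(R R + R\right) = 3 - \left(R^{2} + R\right) = 3 - \left(R + R^{2}\right) = 3 - R - R^{2}$)
$x - \left(P{\left(-16 \right)} \left(S + V{\left(0 \right)}\right) - 298\right) = 380884 - \left(- 16 \left(9 - -3\right) - 298\right) = 380884 - \left(- 16 \left(9 + \left(3 + 0 - 0\right)\right) - 298\right) = 380884 - \left(- 16 \left(9 + \left(3 + 0 + 0\right)\right) - 298\right) = 380884 - \left(- 16 \left(9 + 3\right) - 298\right) = 380884 - \left(\left(-16\right) 12 - 298\right) = 380884 - \left(-192 - 298\right) = 380884 - -490 = 380884 + 490 = 381374$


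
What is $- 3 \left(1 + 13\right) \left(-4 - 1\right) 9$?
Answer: $1890$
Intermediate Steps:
$- 3 \left(1 + 13\right) \left(-4 - 1\right) 9 = \left(-3\right) 14 \left(-4 - 1\right) 9 = - 42 \left(\left(-5\right) 9\right) = \left(-42\right) \left(-45\right) = 1890$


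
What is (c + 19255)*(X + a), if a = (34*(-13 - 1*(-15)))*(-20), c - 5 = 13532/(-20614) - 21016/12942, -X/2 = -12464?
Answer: 10090437846619168/22232199 ≈ 4.5387e+8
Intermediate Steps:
X = 24928 (X = -2*(-12464) = 24928)
c = 181394243/66696597 (c = 5 + (13532/(-20614) - 21016/12942) = 5 + (13532*(-1/20614) - 21016*1/12942) = 5 + (-6766/10307 - 10508/6471) = 5 - 152088742/66696597 = 181394243/66696597 ≈ 2.7197)
a = -1360 (a = (34*(-13 + 15))*(-20) = (34*2)*(-20) = 68*(-20) = -1360)
(c + 19255)*(X + a) = (181394243/66696597 + 19255)*(24928 - 1360) = (1284424369478/66696597)*23568 = 10090437846619168/22232199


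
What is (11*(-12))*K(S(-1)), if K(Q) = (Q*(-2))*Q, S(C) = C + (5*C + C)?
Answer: 12936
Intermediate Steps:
S(C) = 7*C (S(C) = C + 6*C = 7*C)
K(Q) = -2*Q² (K(Q) = (-2*Q)*Q = -2*Q²)
(11*(-12))*K(S(-1)) = (11*(-12))*(-2*(7*(-1))²) = -(-264)*(-7)² = -(-264)*49 = -132*(-98) = 12936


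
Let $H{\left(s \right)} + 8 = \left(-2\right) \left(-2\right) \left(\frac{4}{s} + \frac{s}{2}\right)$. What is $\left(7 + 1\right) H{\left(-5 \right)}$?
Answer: $- \frac{848}{5} \approx -169.6$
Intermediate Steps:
$H{\left(s \right)} = -8 + 2 s + \frac{16}{s}$ ($H{\left(s \right)} = -8 + \left(-2\right) \left(-2\right) \left(\frac{4}{s} + \frac{s}{2}\right) = -8 + 4 \left(\frac{4}{s} + s \frac{1}{2}\right) = -8 + 4 \left(\frac{4}{s} + \frac{s}{2}\right) = -8 + 4 \left(\frac{s}{2} + \frac{4}{s}\right) = -8 + \left(2 s + \frac{16}{s}\right) = -8 + 2 s + \frac{16}{s}$)
$\left(7 + 1\right) H{\left(-5 \right)} = \left(7 + 1\right) \left(-8 + 2 \left(-5\right) + \frac{16}{-5}\right) = 8 \left(-8 - 10 + 16 \left(- \frac{1}{5}\right)\right) = 8 \left(-8 - 10 - \frac{16}{5}\right) = 8 \left(- \frac{106}{5}\right) = - \frac{848}{5}$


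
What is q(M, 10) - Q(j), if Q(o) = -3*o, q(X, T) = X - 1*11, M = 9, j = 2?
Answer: 4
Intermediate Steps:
q(X, T) = -11 + X (q(X, T) = X - 11 = -11 + X)
q(M, 10) - Q(j) = (-11 + 9) - (-3)*2 = -2 - 1*(-6) = -2 + 6 = 4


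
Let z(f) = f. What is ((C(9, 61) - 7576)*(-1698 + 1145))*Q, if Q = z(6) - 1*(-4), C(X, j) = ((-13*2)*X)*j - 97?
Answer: 121366910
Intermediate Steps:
C(X, j) = -97 - 26*X*j (C(X, j) = (-26*X)*j - 97 = -26*X*j - 97 = -97 - 26*X*j)
Q = 10 (Q = 6 - 1*(-4) = 6 + 4 = 10)
((C(9, 61) - 7576)*(-1698 + 1145))*Q = (((-97 - 26*9*61) - 7576)*(-1698 + 1145))*10 = (((-97 - 14274) - 7576)*(-553))*10 = ((-14371 - 7576)*(-553))*10 = -21947*(-553)*10 = 12136691*10 = 121366910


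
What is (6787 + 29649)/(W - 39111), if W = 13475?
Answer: -9109/6409 ≈ -1.4213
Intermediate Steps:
(6787 + 29649)/(W - 39111) = (6787 + 29649)/(13475 - 39111) = 36436/(-25636) = 36436*(-1/25636) = -9109/6409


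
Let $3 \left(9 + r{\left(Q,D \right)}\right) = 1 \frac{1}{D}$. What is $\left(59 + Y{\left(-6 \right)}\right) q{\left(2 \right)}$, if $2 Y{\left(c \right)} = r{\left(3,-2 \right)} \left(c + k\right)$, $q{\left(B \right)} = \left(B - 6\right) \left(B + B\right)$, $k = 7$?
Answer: $- \frac{2612}{3} \approx -870.67$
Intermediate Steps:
$r{\left(Q,D \right)} = -9 + \frac{1}{3 D}$ ($r{\left(Q,D \right)} = -9 + \frac{1 \frac{1}{D}}{3} = -9 + \frac{1}{3 D}$)
$q{\left(B \right)} = 2 B \left(-6 + B\right)$ ($q{\left(B \right)} = \left(-6 + B\right) 2 B = 2 B \left(-6 + B\right)$)
$Y{\left(c \right)} = - \frac{385}{12} - \frac{55 c}{12}$ ($Y{\left(c \right)} = \frac{\left(-9 + \frac{1}{3 \left(-2\right)}\right) \left(c + 7\right)}{2} = \frac{\left(-9 + \frac{1}{3} \left(- \frac{1}{2}\right)\right) \left(7 + c\right)}{2} = \frac{\left(-9 - \frac{1}{6}\right) \left(7 + c\right)}{2} = \frac{\left(- \frac{55}{6}\right) \left(7 + c\right)}{2} = \frac{- \frac{385}{6} - \frac{55 c}{6}}{2} = - \frac{385}{12} - \frac{55 c}{12}$)
$\left(59 + Y{\left(-6 \right)}\right) q{\left(2 \right)} = \left(59 - \frac{55}{12}\right) 2 \cdot 2 \left(-6 + 2\right) = \left(59 + \left(- \frac{385}{12} + \frac{55}{2}\right)\right) 2 \cdot 2 \left(-4\right) = \left(59 - \frac{55}{12}\right) \left(-16\right) = \frac{653}{12} \left(-16\right) = - \frac{2612}{3}$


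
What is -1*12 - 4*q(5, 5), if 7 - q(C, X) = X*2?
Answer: 0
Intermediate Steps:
q(C, X) = 7 - 2*X (q(C, X) = 7 - X*2 = 7 - 2*X)
-1*12 - 4*q(5, 5) = -1*12 - 4*(7 - 2*5) = -12 - 4*(7 - 10) = -12 - 4*(-3) = -12 + 12 = 0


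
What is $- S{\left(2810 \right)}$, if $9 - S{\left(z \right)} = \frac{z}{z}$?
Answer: $-8$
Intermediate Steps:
$S{\left(z \right)} = 8$ ($S{\left(z \right)} = 9 - \frac{z}{z} = 9 - 1 = 8$)
$- S{\left(2810 \right)} = \left(-1\right) 8 = -8$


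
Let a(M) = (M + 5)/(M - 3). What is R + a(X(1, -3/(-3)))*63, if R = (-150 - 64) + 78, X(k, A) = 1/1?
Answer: -325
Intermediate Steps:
X(k, A) = 1
a(M) = (5 + M)/(-3 + M)
R = -136 (R = -214 + 78 = -136)
R + a(X(1, -3/(-3)))*63 = -136 + ((5 + 1)/(-3 + 1))*63 = -136 + (6/(-2))*63 = -136 - 1/2*6*63 = -136 - 3*63 = -136 - 189 = -325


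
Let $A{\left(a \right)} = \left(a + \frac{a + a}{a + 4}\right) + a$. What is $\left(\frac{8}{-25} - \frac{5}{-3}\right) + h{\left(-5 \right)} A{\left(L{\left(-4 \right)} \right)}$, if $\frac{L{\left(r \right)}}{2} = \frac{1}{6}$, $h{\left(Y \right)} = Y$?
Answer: $- \frac{2687}{975} \approx -2.7559$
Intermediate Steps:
$L{\left(r \right)} = \frac{1}{3}$ ($L{\left(r \right)} = \frac{2}{6} = 2 \cdot \frac{1}{6} = \frac{1}{3}$)
$A{\left(a \right)} = 2 a + \frac{2 a}{4 + a}$ ($A{\left(a \right)} = \left(a + \frac{2 a}{4 + a}\right) + a = 2 a + \frac{2 a}{4 + a}$)
$\left(\frac{8}{-25} - \frac{5}{-3}\right) + h{\left(-5 \right)} A{\left(L{\left(-4 \right)} \right)} = \left(\frac{8}{-25} - \frac{5}{-3}\right) - 5 \cdot 2 \cdot \frac{1}{3} \frac{1}{4 + \frac{1}{3}} \left(5 + \frac{1}{3}\right) = \left(8 \left(- \frac{1}{25}\right) - - \frac{5}{3}\right) - 5 \cdot 2 \cdot \frac{1}{3} \frac{1}{\frac{13}{3}} \cdot \frac{16}{3} = \left(- \frac{8}{25} + \frac{5}{3}\right) - 5 \cdot 2 \cdot \frac{1}{3} \cdot \frac{3}{13} \cdot \frac{16}{3} = \frac{101}{75} - \frac{160}{39} = - \frac{2687}{975}$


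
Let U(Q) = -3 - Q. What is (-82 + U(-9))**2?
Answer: 5776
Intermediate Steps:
(-82 + U(-9))**2 = (-82 + (-3 - 1*(-9)))**2 = (-82 + (-3 + 9))**2 = (-82 + 6)**2 = (-76)**2 = 5776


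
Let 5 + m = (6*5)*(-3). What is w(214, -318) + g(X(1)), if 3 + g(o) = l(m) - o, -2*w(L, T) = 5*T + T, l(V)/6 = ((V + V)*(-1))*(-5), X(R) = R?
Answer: -4750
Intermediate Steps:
m = -95 (m = -5 + (6*5)*(-3) = -5 + 30*(-3) = -5 - 90 = -95)
l(V) = 60*V (l(V) = 6*(((V + V)*(-1))*(-5)) = 6*(((2*V)*(-1))*(-5)) = 6*(-2*V*(-5)) = 6*(10*V) = 60*V)
w(L, T) = -3*T (w(L, T) = -(5*T + T)/2 = -3*T)
g(o) = -5703 - o (g(o) = -3 + (60*(-95) - o) = -3 + (-5700 - o) = -5703 - o)
w(214, -318) + g(X(1)) = -3*(-318) + (-5703 - 1*1) = 954 + (-5703 - 1) = 954 - 5704 = -4750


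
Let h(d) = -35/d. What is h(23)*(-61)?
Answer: 2135/23 ≈ 92.826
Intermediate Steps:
h(23)*(-61) = -35/23*(-61) = 2135/23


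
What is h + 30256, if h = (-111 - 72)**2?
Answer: 63745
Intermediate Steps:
h = 33489 (h = (-183)**2 = 33489)
h + 30256 = 33489 + 30256 = 63745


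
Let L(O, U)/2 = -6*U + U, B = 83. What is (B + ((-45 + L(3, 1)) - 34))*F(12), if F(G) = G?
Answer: -72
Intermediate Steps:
L(O, U) = -10*U (L(O, U) = 2*(-6*U + U) = 2*(-5*U) = -10*U)
(B + ((-45 + L(3, 1)) - 34))*F(12) = (83 + ((-45 - 10*1) - 34))*12 = (83 + ((-45 - 10) - 34))*12 = (83 + (-55 - 34))*12 = (83 - 89)*12 = -6*12 = -72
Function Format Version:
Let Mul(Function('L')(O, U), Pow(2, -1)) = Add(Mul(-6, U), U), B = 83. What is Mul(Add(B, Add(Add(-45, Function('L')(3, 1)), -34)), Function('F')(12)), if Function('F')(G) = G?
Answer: -72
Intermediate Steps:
Function('L')(O, U) = Mul(-10, U) (Function('L')(O, U) = Mul(2, Add(Mul(-6, U), U)) = Mul(2, Mul(-5, U)) = Mul(-10, U))
Mul(Add(B, Add(Add(-45, Function('L')(3, 1)), -34)), Function('F')(12)) = Mul(Add(83, Add(Add(-45, Mul(-10, 1)), -34)), 12) = Mul(Add(83, Add(Add(-45, -10), -34)), 12) = Mul(Add(83, Add(-55, -34)), 12) = Mul(Add(83, -89), 12) = Mul(-6, 12) = -72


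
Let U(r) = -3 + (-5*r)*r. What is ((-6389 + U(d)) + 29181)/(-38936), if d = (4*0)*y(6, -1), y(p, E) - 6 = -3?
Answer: -22789/38936 ≈ -0.58529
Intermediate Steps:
y(p, E) = 3 (y(p, E) = 6 - 3 = 3)
d = 0 (d = (4*0)*3 = 0*3 = 0)
U(r) = -3 - 5*r**2
((-6389 + U(d)) + 29181)/(-38936) = ((-6389 + (-3 - 5*0**2)) + 29181)/(-38936) = ((-6389 + (-3 - 5*0)) + 29181)*(-1/38936) = ((-6389 + (-3 + 0)) + 29181)*(-1/38936) = ((-6389 - 3) + 29181)*(-1/38936) = (-6392 + 29181)*(-1/38936) = 22789*(-1/38936) = -22789/38936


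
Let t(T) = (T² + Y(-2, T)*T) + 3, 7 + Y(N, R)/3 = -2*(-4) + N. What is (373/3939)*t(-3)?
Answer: 2611/1313 ≈ 1.9886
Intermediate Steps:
Y(N, R) = 3 + 3*N (Y(N, R) = -21 + 3*(-2*(-4) + N) = -21 + 3*(8 + N) = -21 + (24 + 3*N) = 3 + 3*N)
t(T) = 3 + T² - 3*T (t(T) = (T² + (3 + 3*(-2))*T) + 3 = (T² + (3 - 6)*T) + 3 = (T² - 3*T) + 3 = 3 + T² - 3*T)
(373/3939)*t(-3) = (373/3939)*(3 + (-3)² - 3*(-3)) = (373*(1/3939))*(3 + 9 + 9) = (373/3939)*21 = 2611/1313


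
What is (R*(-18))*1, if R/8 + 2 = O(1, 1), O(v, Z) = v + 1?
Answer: 0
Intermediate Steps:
O(v, Z) = 1 + v
R = 0 (R = -16 + 8*(1 + 1) = -16 + 8*2 = -16 + 16 = 0)
(R*(-18))*1 = (0*(-18))*1 = 0*1 = 0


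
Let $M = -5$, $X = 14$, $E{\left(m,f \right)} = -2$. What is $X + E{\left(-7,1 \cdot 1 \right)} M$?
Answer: $24$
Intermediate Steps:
$X + E{\left(-7,1 \cdot 1 \right)} M = 14 - -10 = 14 + 10 = 24$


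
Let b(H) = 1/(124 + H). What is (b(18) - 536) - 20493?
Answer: -2986117/142 ≈ -21029.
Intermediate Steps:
(b(18) - 536) - 20493 = (1/(124 + 18) - 536) - 20493 = (1/142 - 536) - 20493 = -76111/142 - 20493 = -2986117/142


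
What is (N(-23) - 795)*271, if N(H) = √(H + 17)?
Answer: -215445 + 271*I*√6 ≈ -2.1545e+5 + 663.81*I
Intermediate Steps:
N(H) = √(17 + H)
(N(-23) - 795)*271 = (√(17 - 23) - 795)*271 = (√(-6) - 795)*271 = (I*√6 - 795)*271 = (-795 + I*√6)*271 = -215445 + 271*I*√6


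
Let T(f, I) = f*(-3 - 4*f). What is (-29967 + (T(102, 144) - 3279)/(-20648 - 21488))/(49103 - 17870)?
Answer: -14513153/15126824 ≈ -0.95943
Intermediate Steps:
(-29967 + (T(102, 144) - 3279)/(-20648 - 21488))/(49103 - 17870) = (-29967 + (-1*102*(3 + 4*102) - 3279)/(-20648 - 21488))/(49103 - 17870) = (-29967 + (-1*102*(3 + 408) - 3279)/(-42136))/31233 = (-29967 + (-1*102*411 - 3279)*(-1/42136))*(1/31233) = (-29967 + (-41922 - 3279)*(-1/42136))*(1/31233) = (-29967 - 45201*(-1/42136))*(1/31233) = (-29967 + 45201/42136)*(1/31233) = -1262644311/42136*1/31233 = -14513153/15126824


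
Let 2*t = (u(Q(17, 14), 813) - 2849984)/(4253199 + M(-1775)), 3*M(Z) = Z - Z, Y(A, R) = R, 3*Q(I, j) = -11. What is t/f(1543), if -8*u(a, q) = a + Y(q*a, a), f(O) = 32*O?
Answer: -34199797/5040142891776 ≈ -6.7855e-6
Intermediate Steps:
Q(I, j) = -11/3 (Q(I, j) = (1/3)*(-11) = -11/3)
M(Z) = 0 (M(Z) = (Z - Z)/3 = (1/3)*0 = 0)
u(a, q) = -a/4 (u(a, q) = -(a + a)/8 = -a/4)
t = -34199797/102076776 (t = ((-1/4*(-11/3) - 2849984)/(4253199 + 0))/2 = ((11/12 - 2849984)/4253199)/2 = (-34199797/12*1/4253199)/2 = (1/2)*(-34199797/51038388) = -34199797/102076776 ≈ -0.33504)
t/f(1543) = -34199797/(102076776*(32*1543)) = -34199797/102076776/49376 = -34199797/102076776*1/49376 = -34199797/5040142891776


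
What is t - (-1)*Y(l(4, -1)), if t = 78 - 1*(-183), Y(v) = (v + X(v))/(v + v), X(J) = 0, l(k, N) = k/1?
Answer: 523/2 ≈ 261.50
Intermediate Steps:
l(k, N) = k (l(k, N) = k*1 = k)
Y(v) = ½ (Y(v) = (v + 0)/(v + v) = v/((2*v)) = v*(1/(2*v)) = ½)
t = 261 (t = 78 + 183 = 261)
t - (-1)*Y(l(4, -1)) = 261 - (-1)/2 = 261 - 1*(-½) = 261 + ½ = 523/2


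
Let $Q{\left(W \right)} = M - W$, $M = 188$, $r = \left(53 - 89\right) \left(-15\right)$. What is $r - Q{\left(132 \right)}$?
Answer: $484$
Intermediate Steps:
$r = 540$ ($r = \left(-36\right) \left(-15\right) = 540$)
$Q{\left(W \right)} = 188 - W$
$r - Q{\left(132 \right)} = 540 - \left(188 - 132\right) = 540 - 56 = 484$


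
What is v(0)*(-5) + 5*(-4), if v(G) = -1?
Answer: -15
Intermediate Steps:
v(0)*(-5) + 5*(-4) = -1*(-5) + 5*(-4) = 5 - 20 = -15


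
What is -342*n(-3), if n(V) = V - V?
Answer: 0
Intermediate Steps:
n(V) = 0
-342*n(-3) = -342*0 = 0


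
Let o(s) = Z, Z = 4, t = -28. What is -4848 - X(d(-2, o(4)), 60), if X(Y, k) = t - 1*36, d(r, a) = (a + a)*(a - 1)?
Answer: -4784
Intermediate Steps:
o(s) = 4
d(r, a) = 2*a*(-1 + a) (d(r, a) = (2*a)*(-1 + a) = 2*a*(-1 + a))
X(Y, k) = -64 (X(Y, k) = -28 - 1*36 = -28 - 36 = -64)
-4848 - X(d(-2, o(4)), 60) = -4848 - 1*(-64) = -4848 + 64 = -4784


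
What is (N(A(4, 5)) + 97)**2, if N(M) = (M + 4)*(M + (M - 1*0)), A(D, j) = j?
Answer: 34969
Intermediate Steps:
N(M) = 2*M*(4 + M) (N(M) = (4 + M)*(M + (M + 0)) = (4 + M)*(M + M) = (4 + M)*(2*M) = 2*M*(4 + M))
(N(A(4, 5)) + 97)**2 = (2*5*(4 + 5) + 97)**2 = (2*5*9 + 97)**2 = (90 + 97)**2 = 187**2 = 34969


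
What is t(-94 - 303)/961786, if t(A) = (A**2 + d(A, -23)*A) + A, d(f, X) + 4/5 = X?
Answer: 833303/4808930 ≈ 0.17328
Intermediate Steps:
d(f, X) = -4/5 + X
t(A) = A**2 - 114*A/5 (t(A) = (A**2 + (-4/5 - 23)*A) + A = (A**2 - 119*A/5) + A = A**2 - 114*A/5)
t(-94 - 303)/961786 = ((-94 - 303)*(-114 + 5*(-94 - 303))/5)/961786 = ((1/5)*(-397)*(-114 + 5*(-397)))*(1/961786) = ((1/5)*(-397)*(-114 - 1985))*(1/961786) = ((1/5)*(-397)*(-2099))*(1/961786) = (833303/5)*(1/961786) = 833303/4808930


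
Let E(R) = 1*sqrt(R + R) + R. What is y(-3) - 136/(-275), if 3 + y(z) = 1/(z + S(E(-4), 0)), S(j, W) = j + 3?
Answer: -4409/1650 - I*sqrt(2)/12 ≈ -2.6721 - 0.11785*I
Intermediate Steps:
E(R) = R + sqrt(2)*sqrt(R) (E(R) = 1*sqrt(2*R) + R = 1*(sqrt(2)*sqrt(R)) + R = sqrt(2)*sqrt(R) + R = R + sqrt(2)*sqrt(R))
S(j, W) = 3 + j
y(z) = -3 + 1/(-1 + z + 2*I*sqrt(2)) (y(z) = -3 + 1/(z + (3 + (-4 + sqrt(2)*sqrt(-4)))) = -3 + 1/(z + (3 + (-4 + sqrt(2)*(2*I)))) = -3 + 1/(z + (3 + (-4 + 2*I*sqrt(2)))) = -3 + 1/(z + (-1 + 2*I*sqrt(2))) = -3 + 1/(-1 + z + 2*I*sqrt(2)))
y(-3) - 136/(-275) = (4 - 3*(-3) - 6*I*sqrt(2))/(-1 - 3 + 2*I*sqrt(2)) - 136/(-275) = (4 + 9 - 6*I*sqrt(2))/(-4 + 2*I*sqrt(2)) - 136*(-1)/275 = (13 - 6*I*sqrt(2))/(-4 + 2*I*sqrt(2)) - 1*(-136/275) = (13 - 6*I*sqrt(2))/(-4 + 2*I*sqrt(2)) + 136/275 = 136/275 + (13 - 6*I*sqrt(2))/(-4 + 2*I*sqrt(2))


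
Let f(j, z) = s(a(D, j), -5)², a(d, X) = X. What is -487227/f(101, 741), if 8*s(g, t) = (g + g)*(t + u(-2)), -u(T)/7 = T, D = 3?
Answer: -2598544/275427 ≈ -9.4346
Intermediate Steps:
u(T) = -7*T
s(g, t) = g*(14 + t)/4 (s(g, t) = ((g + g)*(t - 7*(-2)))/8 = ((2*g)*(t + 14))/8 = ((2*g)*(14 + t))/8 = (2*g*(14 + t))/8 = g*(14 + t)/4)
f(j, z) = 81*j²/16 (f(j, z) = (j*(14 - 5)/4)² = ((¼)*j*9)² = (9*j/4)² = 81*j²/16)
-487227/f(101, 741) = -487227/((81/16)*101²) = -487227/((81/16)*10201) = -487227/826281/16 = -487227*16/826281 = -2598544/275427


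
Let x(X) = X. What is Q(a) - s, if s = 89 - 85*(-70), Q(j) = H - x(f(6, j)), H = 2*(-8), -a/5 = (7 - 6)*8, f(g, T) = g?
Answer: -6061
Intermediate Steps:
a = -40 (a = -5*(7 - 6)*8 = -5*8 = -40)
H = -16
Q(j) = -22 (Q(j) = -16 - 1*6 = -16 - 6 = -22)
s = 6039 (s = 89 + 5950 = 6039)
Q(a) - s = -22 - 1*6039 = -22 - 6039 = -6061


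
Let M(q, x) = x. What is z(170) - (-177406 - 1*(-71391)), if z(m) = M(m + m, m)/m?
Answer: 106016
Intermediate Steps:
z(m) = 1 (z(m) = m/m = 1)
z(170) - (-177406 - 1*(-71391)) = 1 - (-177406 - 1*(-71391)) = 1 - (-177406 + 71391) = 1 - 1*(-106015) = 1 + 106015 = 106016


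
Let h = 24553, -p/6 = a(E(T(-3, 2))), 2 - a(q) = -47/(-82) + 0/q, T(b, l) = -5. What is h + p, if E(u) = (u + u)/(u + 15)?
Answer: 1006322/41 ≈ 24544.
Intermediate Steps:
E(u) = 2*u/(15 + u) (E(u) = (2*u)/(15 + u) = 2*u/(15 + u))
a(q) = 117/82 (a(q) = 2 - (-47/(-82) + 0/q) = 2 - (-47*(-1/82) + 0) = 2 - (47/82 + 0) = 2 - 1*47/82 = 2 - 47/82 = 117/82)
p = -351/41 (p = -6*117/82 = -351/41 ≈ -8.5610)
h + p = 24553 - 351/41 = 1006322/41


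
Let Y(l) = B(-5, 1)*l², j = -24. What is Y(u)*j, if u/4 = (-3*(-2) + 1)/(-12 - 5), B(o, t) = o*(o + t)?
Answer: -376320/289 ≈ -1302.1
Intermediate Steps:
u = -28/17 (u = 4*((-3*(-2) + 1)/(-12 - 5)) = 4*((6 + 1)/(-17)) = 4*(7*(-1/17)) = 4*(-7/17) = -28/17 ≈ -1.6471)
Y(l) = 20*l² (Y(l) = (-5*(-5 + 1))*l² = (-5*(-4))*l² = 20*l²)
Y(u)*j = (20*(-28/17)²)*(-24) = (20*(784/289))*(-24) = (15680/289)*(-24) = -376320/289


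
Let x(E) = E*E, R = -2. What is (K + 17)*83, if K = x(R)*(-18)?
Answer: -4565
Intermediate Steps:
x(E) = E²
K = -72 (K = (-2)²*(-18) = 4*(-18) = -72)
(K + 17)*83 = (-72 + 17)*83 = -55*83 = -4565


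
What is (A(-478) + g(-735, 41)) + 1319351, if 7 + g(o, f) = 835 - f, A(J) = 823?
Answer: 1320961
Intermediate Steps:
g(o, f) = 828 - f (g(o, f) = -7 + (835 - f) = 828 - f)
(A(-478) + g(-735, 41)) + 1319351 = (823 + (828 - 1*41)) + 1319351 = (823 + (828 - 41)) + 1319351 = (823 + 787) + 1319351 = 1610 + 1319351 = 1320961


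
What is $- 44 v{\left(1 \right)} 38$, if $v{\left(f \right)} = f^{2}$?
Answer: $-1672$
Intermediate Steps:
$- 44 v{\left(1 \right)} 38 = - 44 \cdot 1^{2} \cdot 38 = \left(-44\right) 1 \cdot 38 = \left(-44\right) 38 = -1672$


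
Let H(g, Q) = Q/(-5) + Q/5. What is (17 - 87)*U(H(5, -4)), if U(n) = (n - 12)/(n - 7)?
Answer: -120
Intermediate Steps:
H(g, Q) = 0 (H(g, Q) = Q*(-1/5) + Q*(1/5) = -Q/5 + Q/5 = 0)
U(n) = (-12 + n)/(-7 + n)
(17 - 87)*U(H(5, -4)) = (17 - 87)*((-12 + 0)/(-7 + 0)) = -70*(-12)/(-7) = -(-10)*(-12) = -70*12/7 = -120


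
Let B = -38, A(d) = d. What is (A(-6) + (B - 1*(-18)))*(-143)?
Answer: 3718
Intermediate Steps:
(A(-6) + (B - 1*(-18)))*(-143) = (-6 + (-38 - 1*(-18)))*(-143) = (-6 + (-38 + 18))*(-143) = (-6 - 20)*(-143) = -26*(-143) = 3718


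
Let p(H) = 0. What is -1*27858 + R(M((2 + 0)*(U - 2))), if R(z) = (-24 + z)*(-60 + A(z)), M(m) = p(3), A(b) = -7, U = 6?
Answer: -26250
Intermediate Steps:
M(m) = 0
R(z) = 1608 - 67*z (R(z) = (-24 + z)*(-60 - 7) = (-24 + z)*(-67) = 1608 - 67*z)
-1*27858 + R(M((2 + 0)*(U - 2))) = -1*27858 + (1608 - 67*0) = -27858 + (1608 + 0) = -27858 + 1608 = -26250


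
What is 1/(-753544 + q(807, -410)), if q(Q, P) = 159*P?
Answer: -1/818734 ≈ -1.2214e-6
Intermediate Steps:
1/(-753544 + q(807, -410)) = 1/(-753544 + 159*(-410)) = 1/(-753544 - 65190) = 1/(-818734) = -1/818734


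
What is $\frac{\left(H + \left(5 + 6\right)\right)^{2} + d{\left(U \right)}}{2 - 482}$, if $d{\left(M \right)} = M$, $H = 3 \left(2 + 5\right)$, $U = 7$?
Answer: $- \frac{1031}{480} \approx -2.1479$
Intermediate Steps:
$H = 21$ ($H = 3 \cdot 7 = 21$)
$\frac{\left(H + \left(5 + 6\right)\right)^{2} + d{\left(U \right)}}{2 - 482} = \frac{\left(21 + \left(5 + 6\right)\right)^{2} + 7}{2 - 482} = \frac{\left(21 + 11\right)^{2} + 7}{-480} = \left(32^{2} + 7\right) \left(- \frac{1}{480}\right) = \left(1024 + 7\right) \left(- \frac{1}{480}\right) = 1031 \left(- \frac{1}{480}\right) = - \frac{1031}{480}$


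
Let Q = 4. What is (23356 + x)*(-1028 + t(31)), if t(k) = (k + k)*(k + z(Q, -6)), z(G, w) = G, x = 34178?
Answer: 65703828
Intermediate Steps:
t(k) = 2*k*(4 + k) (t(k) = (k + k)*(k + 4) = (2*k)*(4 + k) = 2*k*(4 + k))
(23356 + x)*(-1028 + t(31)) = (23356 + 34178)*(-1028 + 2*31*(4 + 31)) = 57534*(-1028 + 2*31*35) = 57534*(-1028 + 2170) = 57534*1142 = 65703828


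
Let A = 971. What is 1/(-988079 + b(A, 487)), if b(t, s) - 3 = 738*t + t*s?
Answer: 1/201399 ≈ 4.9653e-6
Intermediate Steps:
b(t, s) = 3 + 738*t + s*t (b(t, s) = 3 + (738*t + t*s) = 3 + (738*t + s*t) = 3 + 738*t + s*t)
1/(-988079 + b(A, 487)) = 1/(-988079 + (3 + 738*971 + 487*971)) = 1/(-988079 + (3 + 716598 + 472877)) = 1/(-988079 + 1189478) = 1/201399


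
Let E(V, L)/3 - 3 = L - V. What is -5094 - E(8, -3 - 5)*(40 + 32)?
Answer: -2286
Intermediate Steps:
E(V, L) = 9 - 3*V + 3*L (E(V, L) = 9 + 3*(L - V) = 9 + (-3*V + 3*L) = 9 - 3*V + 3*L)
-5094 - E(8, -3 - 5)*(40 + 32) = -5094 - (9 - 3*8 + 3*(-3 - 5))*(40 + 32) = -5094 - (9 - 24 + 3*(-8))*72 = -5094 - (9 - 24 - 24)*72 = -5094 - (-39)*72 = -5094 - 1*(-2808) = -5094 + 2808 = -2286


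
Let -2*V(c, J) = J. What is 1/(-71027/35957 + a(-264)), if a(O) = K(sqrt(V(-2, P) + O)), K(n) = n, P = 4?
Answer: -2553917839/348957790563 - 1292905849*I*sqrt(266)/348957790563 ≈ -0.0073187 - 0.060428*I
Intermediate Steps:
V(c, J) = -J/2
a(O) = sqrt(-2 + O) (a(O) = sqrt(-1/2*4 + O) = sqrt(-2 + O))
1/(-71027/35957 + a(-264)) = 1/(-71027/35957 + sqrt(-2 - 264)) = 1/(-71027*1/35957 + sqrt(-266)) = 1/(-71027/35957 + I*sqrt(266))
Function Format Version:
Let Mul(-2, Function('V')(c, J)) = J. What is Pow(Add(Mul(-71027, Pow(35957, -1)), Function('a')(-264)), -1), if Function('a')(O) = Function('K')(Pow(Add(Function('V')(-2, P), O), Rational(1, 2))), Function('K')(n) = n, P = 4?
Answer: Add(Rational(-2553917839, 348957790563), Mul(Rational(-1292905849, 348957790563), I, Pow(266, Rational(1, 2)))) ≈ Add(-0.0073187, Mul(-0.060428, I))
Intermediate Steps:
Function('V')(c, J) = Mul(Rational(-1, 2), J)
Function('a')(O) = Pow(Add(-2, O), Rational(1, 2)) (Function('a')(O) = Pow(Add(Mul(Rational(-1, 2), 4), O), Rational(1, 2)) = Pow(Add(-2, O), Rational(1, 2)))
Pow(Add(Mul(-71027, Pow(35957, -1)), Function('a')(-264)), -1) = Pow(Add(Mul(-71027, Pow(35957, -1)), Pow(Add(-2, -264), Rational(1, 2))), -1) = Pow(Add(Mul(-71027, Rational(1, 35957)), Pow(-266, Rational(1, 2))), -1) = Pow(Add(Rational(-71027, 35957), Mul(I, Pow(266, Rational(1, 2)))), -1)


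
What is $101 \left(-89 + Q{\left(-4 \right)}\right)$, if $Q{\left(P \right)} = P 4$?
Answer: $-10605$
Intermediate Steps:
$Q{\left(P \right)} = 4 P$
$101 \left(-89 + Q{\left(-4 \right)}\right) = 101 \left(-89 + 4 \left(-4\right)\right) = 101 \left(-89 - 16\right) = 101 \left(-105\right) = -10605$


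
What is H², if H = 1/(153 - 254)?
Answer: 1/10201 ≈ 9.8030e-5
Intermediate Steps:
H = -1/101 (H = 1/(-101) = -1/101 ≈ -0.0099010)
H² = (-1/101)² = 1/10201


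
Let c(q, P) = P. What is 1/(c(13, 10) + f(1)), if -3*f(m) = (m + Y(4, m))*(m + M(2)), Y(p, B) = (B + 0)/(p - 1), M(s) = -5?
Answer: 9/106 ≈ 0.084906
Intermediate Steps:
Y(p, B) = B/(-1 + p)
f(m) = -4*m*(-5 + m)/9 (f(m) = -(m + m/(-1 + 4))*(m - 5)/3 = -(m + m/3)*(-5 + m)/3 = -4*m/3*(-5 + m)/3 = -4*m*(-5 + m)/9)
1/(c(13, 10) + f(1)) = 1/(10 + (4/9)*1*(5 - 1*1)) = 1/(10 + (4/9)*1*(5 - 1)) = 1/(10 + (4/9)*1*4) = 1/(10 + 16/9) = 1/(106/9) = 9/106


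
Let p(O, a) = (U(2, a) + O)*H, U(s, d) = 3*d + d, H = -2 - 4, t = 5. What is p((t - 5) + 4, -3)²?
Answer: 2304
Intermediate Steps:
H = -6
U(s, d) = 4*d
p(O, a) = -24*a - 6*O (p(O, a) = (4*a + O)*(-6) = (O + 4*a)*(-6) = -24*a - 6*O)
p((t - 5) + 4, -3)² = (-24*(-3) - 6*((5 - 5) + 4))² = (72 - 6*(0 + 4))² = (72 - 6*4)² = (72 - 24)² = 48² = 2304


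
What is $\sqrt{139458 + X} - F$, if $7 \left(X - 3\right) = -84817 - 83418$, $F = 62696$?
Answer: $-62696 + \frac{2 \sqrt{1413986}}{7} \approx -62356.0$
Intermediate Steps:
$X = - \frac{168214}{7}$ ($X = 3 + \frac{-84817 - 83418}{7} = 3 + \frac{1}{7} \left(-168235\right) = 3 - \frac{168235}{7} = - \frac{168214}{7} \approx -24031.0$)
$\sqrt{139458 + X} - F = \sqrt{139458 - \frac{168214}{7}} - 62696 = \sqrt{\frac{807992}{7}} - 62696 = \frac{2 \sqrt{1413986}}{7} - 62696 = -62696 + \frac{2 \sqrt{1413986}}{7}$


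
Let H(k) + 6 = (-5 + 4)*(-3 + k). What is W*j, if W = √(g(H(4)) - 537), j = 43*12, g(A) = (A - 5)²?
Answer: 516*I*√393 ≈ 10229.0*I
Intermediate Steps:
H(k) = -3 - k (H(k) = -6 + (-5 + 4)*(-3 + k) = -6 - (-3 + k) = -6 + (3 - k) = -3 - k)
g(A) = (-5 + A)²
j = 516
W = I*√393 (W = √((-5 + (-3 - 1*4))² - 537) = √((-5 + (-3 - 4))² - 537) = √((-5 - 7)² - 537) = √((-12)² - 537) = √(144 - 537) = √(-393) = I*√393 ≈ 19.824*I)
W*j = (I*√393)*516 = 516*I*√393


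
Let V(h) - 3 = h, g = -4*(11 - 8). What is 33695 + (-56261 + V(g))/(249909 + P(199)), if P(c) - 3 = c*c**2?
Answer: 273957511875/8130511 ≈ 33695.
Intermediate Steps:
P(c) = 3 + c**3 (P(c) = 3 + c*c**2 = 3 + c**3)
g = -12 (g = -4*3 = -12)
V(h) = 3 + h
33695 + (-56261 + V(g))/(249909 + P(199)) = 33695 + (-56261 + (3 - 12))/(249909 + (3 + 199**3)) = 33695 + (-56261 - 9)/(249909 + (3 + 7880599)) = 33695 - 56270/(249909 + 7880602) = 33695 - 56270/8130511 = 273957511875/8130511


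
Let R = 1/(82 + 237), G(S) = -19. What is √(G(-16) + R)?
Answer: 2*I*√483285/319 ≈ 4.3585*I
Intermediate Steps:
R = 1/319 ≈ 0.0031348
√(G(-16) + R) = √(-19 + 1/319) = √(-6060/319) = 2*I*√483285/319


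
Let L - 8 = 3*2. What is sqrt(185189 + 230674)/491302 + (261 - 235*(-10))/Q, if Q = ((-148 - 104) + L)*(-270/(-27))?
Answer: -373/340 + 3*sqrt(943)/70186 ≈ -1.0957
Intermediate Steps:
L = 14 (L = 8 + 3*2 = 8 + 6 = 14)
Q = -2380 (Q = ((-148 - 104) + 14)*(-270/(-27)) = (-252 + 14)*(-270*(-1/27)) = -238*10 = -2380)
sqrt(185189 + 230674)/491302 + (261 - 235*(-10))/Q = sqrt(185189 + 230674)/491302 + (261 - 235*(-10))/(-2380) = sqrt(415863)*(1/491302) + (261 + 2350)*(-1/2380) = (21*sqrt(943))*(1/491302) + 2611*(-1/2380) = 3*sqrt(943)/70186 - 373/340 = -373/340 + 3*sqrt(943)/70186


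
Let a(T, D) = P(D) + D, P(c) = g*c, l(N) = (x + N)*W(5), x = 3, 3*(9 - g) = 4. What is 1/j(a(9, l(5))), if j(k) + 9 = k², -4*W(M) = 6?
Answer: 1/10807 ≈ 9.2533e-5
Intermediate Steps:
g = 23/3 (g = 9 - ⅓*4 = 9 - 4/3 = 23/3 ≈ 7.6667)
W(M) = -3/2 (W(M) = -¼*6 = -3/2)
l(N) = -9/2 - 3*N/2 (l(N) = (3 + N)*(-3/2) = -9/2 - 3*N/2)
P(c) = 23*c/3
a(T, D) = 26*D/3 (a(T, D) = 23*D/3 + D = 26*D/3)
j(k) = -9 + k²
1/j(a(9, l(5))) = 1/(-9 + (26*(-9/2 - 3/2*5)/3)²) = 1/(-9 + (26*(-9/2 - 15/2)/3)²) = 1/(-9 + ((26/3)*(-12))²) = 1/(-9 + (-104)²) = 1/(-9 + 10816) = 1/10807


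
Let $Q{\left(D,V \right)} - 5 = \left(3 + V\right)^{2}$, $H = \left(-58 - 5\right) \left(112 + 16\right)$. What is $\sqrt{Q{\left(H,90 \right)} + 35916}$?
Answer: $\sqrt{44570} \approx 211.12$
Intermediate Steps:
$H = -8064$ ($H = \left(-63\right) 128 = -8064$)
$Q{\left(D,V \right)} = 5 + \left(3 + V\right)^{2}$
$\sqrt{Q{\left(H,90 \right)} + 35916} = \sqrt{\left(5 + \left(3 + 90\right)^{2}\right) + 35916} = \sqrt{\left(5 + 93^{2}\right) + 35916} = \sqrt{\left(5 + 8649\right) + 35916} = \sqrt{8654 + 35916} = \sqrt{44570}$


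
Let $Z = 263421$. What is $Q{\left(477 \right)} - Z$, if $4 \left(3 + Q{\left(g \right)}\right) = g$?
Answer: $- \frac{1053219}{4} \approx -2.6331 \cdot 10^{5}$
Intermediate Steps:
$Q{\left(g \right)} = -3 + \frac{g}{4}$
$Q{\left(477 \right)} - Z = \left(-3 + \frac{1}{4} \cdot 477\right) - 263421 = \left(-3 + \frac{477}{4}\right) - 263421 = \frac{465}{4} - 263421 = - \frac{1053219}{4}$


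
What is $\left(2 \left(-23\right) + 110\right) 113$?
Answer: $7232$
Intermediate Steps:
$\left(2 \left(-23\right) + 110\right) 113 = \left(-46 + 110\right) 113 = 64 \cdot 113 = 7232$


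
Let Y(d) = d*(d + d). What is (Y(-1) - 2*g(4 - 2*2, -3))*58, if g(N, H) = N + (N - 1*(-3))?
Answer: -232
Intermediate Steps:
Y(d) = 2*d² (Y(d) = d*(2*d) = 2*d²)
g(N, H) = 3 + 2*N (g(N, H) = N + (N + 3) = N + (3 + N) = 3 + 2*N)
(Y(-1) - 2*g(4 - 2*2, -3))*58 = (2*(-1)² - 2*(3 + 2*(4 - 2*2)))*58 = (2*1 - 2*(3 + 2*(4 - 4)))*58 = (2 - 2*(3 + 2*0))*58 = (2 - 2*(3 + 0))*58 = (2 - 2*3)*58 = (2 - 6)*58 = -4*58 = -232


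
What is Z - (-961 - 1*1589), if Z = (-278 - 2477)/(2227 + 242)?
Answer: 6293195/2469 ≈ 2548.9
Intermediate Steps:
Z = -2755/2469 ≈ -1.1158
Z - (-961 - 1*1589) = -2755/2469 - (-961 - 1*1589) = -2755/2469 - (-961 - 1589) = -2755/2469 - 1*(-2550) = -2755/2469 + 2550 = 6293195/2469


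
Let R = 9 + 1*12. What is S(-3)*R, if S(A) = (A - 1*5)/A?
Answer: 56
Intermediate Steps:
S(A) = (-5 + A)/A (S(A) = (A - 5)/A = (-5 + A)/A)
R = 21 (R = 9 + 12 = 21)
S(-3)*R = ((-5 - 3)/(-3))*21 = -⅓*(-8)*21 = (8/3)*21 = 56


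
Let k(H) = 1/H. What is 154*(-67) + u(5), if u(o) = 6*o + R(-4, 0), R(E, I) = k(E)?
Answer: -41153/4 ≈ -10288.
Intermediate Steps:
R(E, I) = 1/E
u(o) = -¼ + 6*o (u(o) = 6*o + 1/(-4) = 6*o - ¼ = -¼ + 6*o)
154*(-67) + u(5) = 154*(-67) + (-¼ + 6*5) = -10318 + (-¼ + 30) = -10318 + 119/4 = -41153/4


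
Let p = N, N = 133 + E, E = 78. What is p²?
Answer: 44521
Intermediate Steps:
N = 211 (N = 133 + 78 = 211)
p = 211
p² = 211² = 44521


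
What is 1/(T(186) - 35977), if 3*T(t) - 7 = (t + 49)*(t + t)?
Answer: -3/20504 ≈ -0.00014631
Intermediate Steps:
T(t) = 7/3 + 2*t*(49 + t)/3 (T(t) = 7/3 + ((t + 49)*(t + t))/3 = 7/3 + ((49 + t)*(2*t))/3 = 7/3 + (2*t*(49 + t))/3 = 7/3 + 2*t*(49 + t)/3)
1/(T(186) - 35977) = 1/((7/3 + (⅔)*186² + (98/3)*186) - 35977) = 1/((7/3 + (⅔)*34596 + 6076) - 35977) = 1/((7/3 + 23064 + 6076) - 35977) = 1/(87427/3 - 35977) = 1/(-20504/3) = -3/20504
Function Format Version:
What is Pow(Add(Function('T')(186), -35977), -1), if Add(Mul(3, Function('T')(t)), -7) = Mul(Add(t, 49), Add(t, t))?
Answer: Rational(-3, 20504) ≈ -0.00014631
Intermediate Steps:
Function('T')(t) = Add(Rational(7, 3), Mul(Rational(2, 3), t, Add(49, t))) (Function('T')(t) = Add(Rational(7, 3), Mul(Rational(1, 3), Mul(Add(t, 49), Add(t, t)))) = Add(Rational(7, 3), Mul(Rational(1, 3), Mul(Add(49, t), Mul(2, t)))) = Add(Rational(7, 3), Mul(Rational(1, 3), Mul(2, t, Add(49, t)))) = Add(Rational(7, 3), Mul(Rational(2, 3), t, Add(49, t))))
Pow(Add(Function('T')(186), -35977), -1) = Pow(Add(Add(Rational(7, 3), Mul(Rational(2, 3), Pow(186, 2)), Mul(Rational(98, 3), 186)), -35977), -1) = Pow(Add(Add(Rational(7, 3), Mul(Rational(2, 3), 34596), 6076), -35977), -1) = Pow(Add(Add(Rational(7, 3), 23064, 6076), -35977), -1) = Pow(Add(Rational(87427, 3), -35977), -1) = Pow(Rational(-20504, 3), -1) = Rational(-3, 20504)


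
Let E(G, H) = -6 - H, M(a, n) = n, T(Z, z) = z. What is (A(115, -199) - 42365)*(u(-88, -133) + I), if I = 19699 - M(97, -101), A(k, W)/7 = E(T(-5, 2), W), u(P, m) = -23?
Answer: -811133878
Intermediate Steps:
A(k, W) = -42 - 7*W (A(k, W) = 7*(-6 - W) = -42 - 7*W)
I = 19800 (I = 19699 - 1*(-101) = 19699 + 101 = 19800)
(A(115, -199) - 42365)*(u(-88, -133) + I) = ((-42 - 7*(-199)) - 42365)*(-23 + 19800) = ((-42 + 1393) - 42365)*19777 = (1351 - 42365)*19777 = -41014*19777 = -811133878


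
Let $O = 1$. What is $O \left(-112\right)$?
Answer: $-112$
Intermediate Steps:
$O \left(-112\right) = 1 \left(-112\right) = -112$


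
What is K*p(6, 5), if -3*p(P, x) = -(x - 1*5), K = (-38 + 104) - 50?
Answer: 0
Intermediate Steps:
K = 16 (K = 66 - 50 = 16)
p(P, x) = -5/3 + x/3 (p(P, x) = -(-1)*(x - 1*5)/3 = -(-1)*(x - 5)/3 = -(-1)*(-5 + x)/3 = -(5 - x)/3 = -5/3 + x/3)
K*p(6, 5) = 16*(-5/3 + (⅓)*5) = 16*(-5/3 + 5/3) = 16*0 = 0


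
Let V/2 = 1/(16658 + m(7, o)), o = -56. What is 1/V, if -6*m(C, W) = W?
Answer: 25001/3 ≈ 8333.7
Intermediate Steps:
m(C, W) = -W/6
V = 3/25001 (V = 2/(16658 - ⅙*(-56)) = 2/(16658 + 28/3) = 2/(50002/3) = 2*(3/50002) = 3/25001 ≈ 0.00012000)
1/V = 1/(3/25001) = 25001/3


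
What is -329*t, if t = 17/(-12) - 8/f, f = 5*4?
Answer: 35861/60 ≈ 597.68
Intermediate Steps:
f = 20
t = -109/60 (t = 17/(-12) - 8/20 = 17*(-1/12) - 8*1/20 = -17/12 - ⅖ = -109/60 ≈ -1.8167)
-329*t = -329*(-109/60) = 35861/60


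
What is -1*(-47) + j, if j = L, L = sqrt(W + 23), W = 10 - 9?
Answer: 47 + 2*sqrt(6) ≈ 51.899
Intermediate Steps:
W = 1
L = 2*sqrt(6) (L = sqrt(1 + 23) = sqrt(24) = 2*sqrt(6) ≈ 4.8990)
j = 2*sqrt(6) ≈ 4.8990
-1*(-47) + j = -1*(-47) + 2*sqrt(6) = 47 + 2*sqrt(6)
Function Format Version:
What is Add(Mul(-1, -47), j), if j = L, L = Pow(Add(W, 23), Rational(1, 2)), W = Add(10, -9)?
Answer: Add(47, Mul(2, Pow(6, Rational(1, 2)))) ≈ 51.899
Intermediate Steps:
W = 1
L = Mul(2, Pow(6, Rational(1, 2))) (L = Pow(Add(1, 23), Rational(1, 2)) = Pow(24, Rational(1, 2)) = Mul(2, Pow(6, Rational(1, 2))) ≈ 4.8990)
j = Mul(2, Pow(6, Rational(1, 2))) ≈ 4.8990
Add(Mul(-1, -47), j) = Add(Mul(-1, -47), Mul(2, Pow(6, Rational(1, 2)))) = Add(47, Mul(2, Pow(6, Rational(1, 2))))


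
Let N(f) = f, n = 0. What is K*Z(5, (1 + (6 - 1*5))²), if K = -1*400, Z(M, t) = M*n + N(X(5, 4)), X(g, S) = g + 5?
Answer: -4000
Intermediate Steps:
X(g, S) = 5 + g
Z(M, t) = 10 (Z(M, t) = M*0 + (5 + 5) = 0 + 10 = 10)
K = -400
K*Z(5, (1 + (6 - 1*5))²) = -400*10 = -4000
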